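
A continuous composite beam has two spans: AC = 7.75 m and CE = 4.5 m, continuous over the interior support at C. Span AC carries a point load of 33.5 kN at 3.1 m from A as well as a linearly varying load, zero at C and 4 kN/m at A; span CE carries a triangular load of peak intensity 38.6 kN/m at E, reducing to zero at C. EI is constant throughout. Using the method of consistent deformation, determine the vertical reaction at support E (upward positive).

R_E = 46.08 kN

Release continuity at C by inserting a hinge; the redundant is the internal moment M_C. The primary structure is two simply-supported spans AC and CE.
End slopes at the hinge C, treating each span as simply supported:
  span AC: point load 33.5 at a = 3.1: Pab(L + a)/(6LEI) = 112.7/EI
  span AC: triangular load, peak 4: 7w₀L³/(360EI) = 36.2/EI
  span CE: triangular load, peak 38.6: 7w₀L³/(360EI) = 68.39/EI
  relative rotation θ_0 = (148.9 + 68.39)/EI = 217.3/EI
A unit hogging moment at C produces rotation L₁/(3EI) + L₂/(3EI) = 4.083/EI.
Slope continuity at C: θ_0 = M_C·4.083/EI, so M_C = 217.3/4.083 = 53.21 kN·m (hogging).
Span CE, ΣM about E: R_C^{CE}·4.5 = 130.3 + 53.21, so R_C^{CE} = 40.77 kN and R_E = 86.85 − 40.77 = 46.08 kN.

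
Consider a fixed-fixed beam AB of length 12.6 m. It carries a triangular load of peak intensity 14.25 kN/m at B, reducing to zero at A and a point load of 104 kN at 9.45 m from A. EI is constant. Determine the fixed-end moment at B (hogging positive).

M_B = 297.4 kN·m

Release both end moments; the primary structure is a simply-supported span AB with redundants M_A and M_B.
End rotations of the released simple span under the applied load (×1/EI):
  at A: triangular load, peak 14.25: 7w₀L³/(360EI) = 554.3/EI
  at B: triangular load, peak 14.25: w₀L³/(45EI) = 633.5/EI
  at A: point load 104 at a = 9.45: Pab(L + b)/(6LEI) = 645/EI
  at B: point load 104 at a = 9.45: Pab(L + a)/(6LEI) = 902.9/EI
  θ_A0 = 1199/EI,  θ_B0 = 1536/EI
Flexibility coefficients: a unit moment at one end gives L/(3EI) there and L/(6EI) at the far end, so f₁₁ = f₂₂ = 4.2/EI and f₁₂ = f₂₁ = 2.1/EI.
Compatibility — zero rotation at each built-in end:
  4.2 M_A + 2.1 M_B = 1199
  2.1 M_A + 4.2 M_B = 1536
Solving the pair gives M_A = 136.8 kN·m and M_B = 297.4 kN·m (hogging).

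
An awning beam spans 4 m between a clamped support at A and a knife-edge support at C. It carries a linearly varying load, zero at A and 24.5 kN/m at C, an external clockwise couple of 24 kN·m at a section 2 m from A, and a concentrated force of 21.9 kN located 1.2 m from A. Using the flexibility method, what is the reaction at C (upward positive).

R_C = 36.36 kN

Remove the prop at C; the released (primary) structure is a cantilever built in at A.
Deflection at C on the released cantilever, summing each load's contribution:
  triangular load, peak 24.5 at the free end: 11w₀L⁴/(120EI) = 574.9/EI
  clockwise couple 24 at a = 2: M₀a(2L − a)/(2EI) = 144/EI
  point load 21.9 at a = 1.2: Pa²(3L − a)/(6EI) = 56.76/EI
  δ_0 = 775.7/EI
Flexibility coefficient — unit upward force at C: δ_{CC} = L³/(3EI) = 21.33/EI.
Compatibility at C: δ_0 − R_C·δ_{CC} = 0, so R_C = 775.7/21.33 = 36.36 kN.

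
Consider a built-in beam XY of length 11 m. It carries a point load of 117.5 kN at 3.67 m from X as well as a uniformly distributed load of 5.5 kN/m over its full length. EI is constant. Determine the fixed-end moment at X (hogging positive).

Take the two fixed-end moments M_X, M_Y as redundants; the released structure is the simple span XY.
End rotations of the released simple span under the applied load (×1/EI):
  at X: point load 117.5 at a = 3.67: Pab(L + b)/(6LEI) = 877.9/EI
  at Y: point load 117.5 at a = 3.67: Pab(L + a)/(6LEI) = 702.6/EI
  at X: UDL 5.5: wL³/(24EI) = 305/EI
  at Y: UDL 5.5: wL³/(24EI) = 305/EI
  θ_X0 = 1183/EI,  θ_Y0 = 1008/EI
Flexibility coefficients: a unit moment at one end gives L/(3EI) there and L/(6EI) at the far end, so f₁₁ = f₂₂ = 3.667/EI and f₁₂ = f₂₁ = 1.833/EI.
Compatibility — zero rotation at each built-in end:
  3.667 M_X + 1.833 M_Y = 1183
  1.833 M_X + 3.667 M_Y = 1008
Solving the pair gives M_X = 246.9 kN·m and M_Y = 151.3 kN·m (hogging).

M_X = 246.9 kN·m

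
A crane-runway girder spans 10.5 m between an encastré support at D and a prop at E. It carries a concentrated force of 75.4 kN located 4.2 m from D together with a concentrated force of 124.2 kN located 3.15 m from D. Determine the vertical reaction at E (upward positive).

R_E = 30.77 kN

Release the roller at E. Primary structure: cantilever fixed at D.
Downward deflection at the released point E due to the loads:
  point load 75.4 at a = 4.2: Pa²(3L − a)/(6EI) = 6052/EI
  point load 124.2 at a = 3.15: Pa²(3L − a)/(6EI) = 5823/EI
  δ_0 = 11875/EI
Tip deflection under a unit load at E: L³/(3EI) = 385.9/EI.
The prop prevents deflection at E: R_E = δ_0/δ_{EE} = 11875/385.9 = 30.77 kN.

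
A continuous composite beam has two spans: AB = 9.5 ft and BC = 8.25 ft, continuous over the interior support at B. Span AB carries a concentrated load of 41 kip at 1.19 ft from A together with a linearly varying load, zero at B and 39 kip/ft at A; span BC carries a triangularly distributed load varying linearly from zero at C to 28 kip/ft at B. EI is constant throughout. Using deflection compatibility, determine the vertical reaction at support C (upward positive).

Release continuity at B by inserting a hinge; the redundant is the internal moment M_B. The primary structure is two simply-supported spans AB and BC.
Rotations at B on the released spans (each span's end-slope, ×1/EI):
  span AB: point load 41 at a = 1.19: Pab(L + a)/(6LEI) = 76.04/EI
  span AB: triangular load, peak 39: 7w₀L³/(360EI) = 650.2/EI
  span BC: triangular load, peak 28: w₀L³/(45EI) = 349.4/EI
  relative rotation θ_0 = (726.2 + 349.4)/EI = 1076/EI
A unit hogging moment at B produces rotation L₁/(3EI) + L₂/(3EI) = 5.917/EI.
Slope continuity at B: θ_0 = M_B·5.917/EI, so M_B = 1076/5.917 = 181.8 kip·ft (hogging).
Span BC, ΣM about C: R_B^{BC}·8.25 = 635.2 + 181.8, so R_B^{BC} = 99.04 kip and R_C = 115.5 − 99.04 = 16.46 kip.

R_C = 16.46 kip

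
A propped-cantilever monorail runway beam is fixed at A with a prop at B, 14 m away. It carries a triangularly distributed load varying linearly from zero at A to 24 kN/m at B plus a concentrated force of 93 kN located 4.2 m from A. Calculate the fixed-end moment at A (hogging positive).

M_A = 506.8 kN·m

Release the roller at B. Primary structure: cantilever fixed at A.
Deflection at B on the released cantilever, summing each load's contribution:
  triangular load, peak 24 at the free end: 11w₀L⁴/(120EI) = 84515/EI
  point load 93 at a = 4.2: Pa²(3L − a)/(6EI) = 10335/EI
  δ_0 = 94850/EI
Flexibility coefficient — unit upward force at B: δ_{BB} = L³/(3EI) = 914.7/EI.
The prop prevents deflection at B: R_B = δ_0/δ_{BB} = 94850/914.7 = 103.7 kN.
Moment equilibrium about A: M_A = Σ(load moments about A) − R_B·L = 1959 − 103.7×14 = 506.8 kN·m.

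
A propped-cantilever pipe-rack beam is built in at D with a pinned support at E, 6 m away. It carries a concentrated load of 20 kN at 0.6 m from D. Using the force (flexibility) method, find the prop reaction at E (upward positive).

Release the roller at E. Primary structure: cantilever fixed at D.
Downward deflection at the released point E due to the loads:
  point load 20 at a = 0.6: Pa²(3L − a)/(6EI) = 20.88/EI
Flexibility coefficient — unit upward force at E: δ_{EE} = L³/(3EI) = 72/EI.
Compatibility at E: δ_0 − R_E·δ_{EE} = 0, so R_E = 20.88/72 = 0.29 kN.

R_E = 0.29 kN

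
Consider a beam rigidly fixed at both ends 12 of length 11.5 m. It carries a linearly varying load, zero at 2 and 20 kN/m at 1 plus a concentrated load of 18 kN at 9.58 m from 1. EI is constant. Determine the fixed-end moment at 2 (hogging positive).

Take the two fixed-end moments M_1, M_2 as redundants; the released structure is the simple span 12.
End rotations of the released simple span under the applied load (×1/EI):
  at 1: triangular load, peak 20: w₀L³/(45EI) = 675.9/EI
  at 2: triangular load, peak 20: 7w₀L³/(360EI) = 591.5/EI
  at 1: point load 18 at a = 9.58: Pab(L + b)/(6LEI) = 64.39/EI
  at 2: point load 18 at a = 9.58: Pab(L + a)/(6LEI) = 101.1/EI
  θ_10 = 740.3/EI,  θ_20 = 692.6/EI
Flexibility coefficients: a unit moment at one end gives L/(3EI) there and L/(6EI) at the far end, so f₁₁ = f₂₂ = 3.833/EI and f₁₂ = f₂₁ = 1.917/EI.
Compatibility — zero rotation at each built-in end:
  3.833 M_1 + 1.917 M_2 = 740.3
  1.917 M_1 + 3.833 M_2 = 692.6
Solving the pair gives M_1 = 137.1 kN·m and M_2 = 112.1 kN·m (hogging).

M_2 = 112.1 kN·m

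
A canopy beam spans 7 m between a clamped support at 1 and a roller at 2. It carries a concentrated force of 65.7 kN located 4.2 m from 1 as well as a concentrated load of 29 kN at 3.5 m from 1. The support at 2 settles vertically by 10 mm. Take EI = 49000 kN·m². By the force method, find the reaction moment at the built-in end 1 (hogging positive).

M_1 = 145.3 kN·m

Remove the prop at 2; the released (primary) structure is a cantilever built in at 1.
Free-end deflection of the primary structure under the applied loading (downward +):
  point load 65.7 at a = 4.2: Pa²(3L − a)/(6EI) = 3245/EI
  point load 29 at a = 3.5: Pa²(3L − a)/(6EI) = 1036/EI
  δ_0 = 4281/EI
Tip deflection under a unit load at 2: L³/(3EI) = 114.3/EI.
With EI = 49000 kN·m²: δ_0 = 0.087371 m and δ_{22} = 0.002333 m/kN.
Compatibility — the beam at 2 must follow the support down by 0.01 m: δ_0 − R_2·δ_{22} = 0.01, so R_2 = (0.087371 − 0.01)/0.002333 = 33.16 kN.
Moment equilibrium about 1: M_1 = Σ(load moments about 1) − R_2·L = 377.4 − 33.16×7 = 145.3 kN·m.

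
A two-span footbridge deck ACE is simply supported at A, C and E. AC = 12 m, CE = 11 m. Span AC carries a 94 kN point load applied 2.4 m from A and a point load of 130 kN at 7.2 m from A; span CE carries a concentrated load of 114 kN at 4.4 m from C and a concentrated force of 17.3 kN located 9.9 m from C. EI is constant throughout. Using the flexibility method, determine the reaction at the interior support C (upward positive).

R_C = 224.9 kN

Insert a hinge at C; M_C is the redundant, and each span becomes simply supported.
Discontinuity in slope at C on the released structure — sum the simple-span end rotations:
  span AC: point load 94 at a = 2.4: Pab(L + a)/(6LEI) = 433.2/EI
  span AC: point load 130 at a = 7.2: Pab(L + a)/(6LEI) = 1198/EI
  span CE: point load 114 at a = 4.4: Pab(L + b)/(6LEI) = 882.8/EI
  span CE: point load 17.3 at a = 9.9: Pab(L + b)/(6LEI) = 34.54/EI
  relative rotation θ_0 = (1631 + 917.4)/EI = 2549/EI
A unit hogging moment at C produces rotation L₁/(3EI) + L₂/(3EI) = 7.667/EI.
Compatibility: M_C·(L₁+L₂)/(3EI) = θ_0, giving M_C = 332.4 kN·m (hogging).
Span AC, ΣM about A with M_C applied at C: R_C^{AC}·12 = 1162 + 332.4, so R_C^{AC} = 124.5 kN and R_A = 224 − 124.5 = 99.5 kN.
Span CE, ΣM about E: R_C^{CE}·11 = 771.4 + 332.4, so R_C^{CE} = 100.4 kN and R_E = 131.3 − 100.4 = 30.95 kN.
R_C = 124.5 + 100.4 = 224.9 kN.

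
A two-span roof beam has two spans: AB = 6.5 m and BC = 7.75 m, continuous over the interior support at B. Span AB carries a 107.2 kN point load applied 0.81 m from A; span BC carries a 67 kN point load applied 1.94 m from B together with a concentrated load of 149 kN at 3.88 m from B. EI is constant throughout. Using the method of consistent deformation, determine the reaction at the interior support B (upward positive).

Release continuity at B by inserting a hinge; the redundant is the internal moment M_B. The primary structure is two simply-supported spans AB and BC.
End slopes at the hinge B, treating each span as simply supported:
  span AB: point load 107.2 at a = 0.81: Pab(L + a)/(6LEI) = 92.61/EI
  span BC: point load 67 at a = 1.94: Pab(L + b)/(6LEI) = 220.2/EI
  span BC: point load 149 at a = 3.88: Pab(L + b)/(6LEI) = 559.1/EI
  relative rotation θ_0 = (92.61 + 779.3)/EI = 871.9/EI
A unit hogging moment at B produces rotation L₁/(3EI) + L₂/(3EI) = 4.75/EI.
Compatibility: M_B·(L₁+L₂)/(3EI) = θ_0, giving M_B = 183.6 kN·m (hogging).
Span AB, ΣM about A with M_B applied at B: R_B^{AB}·6.5 = 86.83 + 183.6, so R_B^{AB} = 41.6 kN and R_A = 107.2 − 41.6 = 65.6 kN.
Span BC, ΣM about C: R_B^{BC}·7.75 = 965.9 + 183.6, so R_B^{BC} = 148.3 kN and R_C = 216 − 148.3 = 67.68 kN.
R_B = 41.6 + 148.3 = 189.9 kN.

R_B = 189.9 kN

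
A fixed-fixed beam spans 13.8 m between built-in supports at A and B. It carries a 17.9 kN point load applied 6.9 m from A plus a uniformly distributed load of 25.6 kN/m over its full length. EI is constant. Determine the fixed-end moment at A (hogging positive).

M_A = 437.1 kN·m

Release both end moments; the primary structure is a simply-supported span AB with redundants M_A and M_B.
Simple-span end rotations at A and B under the given loads:
  at A: point load 17.9 at a = 6.9: Pab(L + b)/(6LEI) = 213.1/EI
  at B: point load 17.9 at a = 6.9: Pab(L + a)/(6LEI) = 213.1/EI
  at A: UDL 25.6: wL³/(24EI) = 2803/EI
  at B: UDL 25.6: wL³/(24EI) = 2803/EI
  θ_A0 = 3016/EI,  θ_B0 = 3016/EI
Flexibility coefficients: a unit moment at one end gives L/(3EI) there and L/(6EI) at the far end, so f₁₁ = f₂₂ = 4.6/EI and f₁₂ = f₂₁ = 2.3/EI.
Compatibility — zero rotation at each built-in end:
  4.6 M_A + 2.3 M_B = 3016
  2.3 M_A + 4.6 M_B = 3016
Solving the pair gives M_A = 437.1 kN·m and M_B = 437.1 kN·m (hogging).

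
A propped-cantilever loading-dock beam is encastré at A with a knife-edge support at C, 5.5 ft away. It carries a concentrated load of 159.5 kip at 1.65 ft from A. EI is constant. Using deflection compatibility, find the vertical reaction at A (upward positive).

Take the reaction at C as the redundant and release it; the primary structure is a cantilever fixed at A.
Free-end deflection of the primary structure under the applied loading (downward +):
  point load 159.5 at a = 1.65: Pa²(3L − a)/(6EI) = 1075/EI
Tip deflection under a unit load at C: L³/(3EI) = 55.46/EI.
The prop prevents deflection at C: R_C = δ_0/δ_{CC} = 1075/55.46 = 19.38 kip.
Vertical equilibrium: R_A = ΣP − R_C = 159.5 − 19.38 = 140.1 kip.

R_A = 140.1 kip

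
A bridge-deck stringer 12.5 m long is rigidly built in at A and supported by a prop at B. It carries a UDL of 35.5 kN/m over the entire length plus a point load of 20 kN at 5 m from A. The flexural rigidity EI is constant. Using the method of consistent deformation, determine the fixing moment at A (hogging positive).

Choose R_B as the redundant. The primary structure is the cantilever fixed at A.
Primary-structure tip deflection at B by superposition:
  UDL 35.5: wL⁴/(8EI) = 108337/EI
  point load 20 at a = 5: Pa²(3L − a)/(6EI) = 2708/EI
  δ_0 = 111046/EI
Flexibility coefficient — unit upward force at B: δ_{BB} = L³/(3EI) = 651/EI.
Compatibility at B: δ_0 − R_B·δ_{BB} = 0, so R_B = 111046/651 = 170.6 kN.
Moment equilibrium about A: M_A = Σ(load moments about A) − R_B·L = 2873 − 170.6×12.5 = 741.4 kN·m.

M_A = 741.4 kN·m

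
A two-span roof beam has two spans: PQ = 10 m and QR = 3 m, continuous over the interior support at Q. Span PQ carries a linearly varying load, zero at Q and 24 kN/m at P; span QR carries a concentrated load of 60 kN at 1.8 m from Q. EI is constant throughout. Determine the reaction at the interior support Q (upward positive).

Release continuity at Q by inserting a hinge; the redundant is the internal moment M_Q. The primary structure is two simply-supported spans PQ and QR.
End slopes at the hinge Q, treating each span as simply supported:
  span PQ: triangular load, peak 24: 7w₀L³/(360EI) = 466.7/EI
  span QR: point load 60 at a = 1.8: Pab(L + b)/(6LEI) = 30.24/EI
  relative rotation θ_0 = (466.7 + 30.24)/EI = 496.9/EI
A unit hogging moment at Q produces rotation L₁/(3EI) + L₂/(3EI) = 4.333/EI.
Slope continuity at Q: θ_0 = M_Q·4.333/EI, so M_Q = 496.9/4.333 = 114.7 kN·m (hogging).
Span PQ, ΣM about P with M_Q applied at Q: R_Q^{PQ}·10 = 400 + 114.7, so R_Q^{PQ} = 51.47 kN and R_P = 120 − 51.47 = 68.53 kN.
Span QR, ΣM about R: R_Q^{QR}·3 = 72 + 114.7, so R_Q^{QR} = 62.22 kN and R_R = 60 − 62.22 = -2.224 kN.
R_Q = 51.47 + 62.22 = 113.7 kN.

R_Q = 113.7 kN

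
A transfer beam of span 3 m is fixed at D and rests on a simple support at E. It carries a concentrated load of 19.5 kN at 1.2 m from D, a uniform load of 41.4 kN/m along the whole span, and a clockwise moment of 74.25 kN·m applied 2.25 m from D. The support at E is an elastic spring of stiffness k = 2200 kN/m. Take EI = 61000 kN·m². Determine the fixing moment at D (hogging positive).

Choose R_E as the redundant. The primary structure is the cantilever fixed at D.
Deflection at E on the released cantilever, summing each load's contribution:
  point load 19.5 at a = 1.2: Pa²(3L − a)/(6EI) = 36.5/EI
  UDL 41.4: wL⁴/(8EI) = 419.2/EI
  clockwise couple 74.25 at a = 2.25: M₀a(2L − a)/(2EI) = 313.2/EI
  δ_0 = 768.9/EI
Tip deflection under a unit load at E: L³/(3EI) = 9/EI.
With EI = 61000 kN·m²: δ_0 = 0.012605 m and δ_{EE} = 0.000148 m/kN.
Compatibility — the spring shortens by R_E/k under the reaction it provides: δ_0 − R_E·δ_{EE} = R_E/k. With 1/k = 0.000455 m/kN, R_E = δ_0 / (δ_{EE} + 1/k) = 0.012605 / (0.000148 + 0.000455) = 20.94 kN.
Moment equilibrium about D: M_D = Σ(load moments about D) − R_E·L = 283.9 − 20.94×3 = 221.1 kN·m.

M_D = 221.1 kN·m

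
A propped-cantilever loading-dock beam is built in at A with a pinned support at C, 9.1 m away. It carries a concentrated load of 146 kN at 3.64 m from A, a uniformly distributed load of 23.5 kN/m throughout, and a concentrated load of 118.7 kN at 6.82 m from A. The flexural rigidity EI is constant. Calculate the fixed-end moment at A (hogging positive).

M_A = 625.2 kN·m

Take the reaction at C as the redundant and release it; the primary structure is a cantilever fixed at A.
Free-end deflection of the primary structure under the applied loading (downward +):
  point load 146 at a = 3.64: Pa²(3L − a)/(6EI) = 7628/EI
  UDL 23.5: wL⁴/(8EI) = 20144/EI
  point load 118.7 at a = 6.82: Pa²(3L − a)/(6EI) = 18845/EI
  δ_0 = 46617/EI
Tip deflection under a unit load at C: L³/(3EI) = 251.2/EI.
The prop prevents deflection at C: R_C = δ_0/δ_{CC} = 46617/251.2 = 185.6 kN.
Moment equilibrium about A: M_A = Σ(load moments about A) − R_C·L = 2314 − 185.6×9.1 = 625.2 kN·m.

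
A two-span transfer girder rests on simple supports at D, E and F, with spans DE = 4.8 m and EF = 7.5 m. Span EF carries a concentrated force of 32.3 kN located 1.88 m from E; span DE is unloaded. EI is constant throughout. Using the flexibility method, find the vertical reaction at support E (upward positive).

R_E = 32.5 kN

Release continuity at E by inserting a hinge; the redundant is the internal moment M_E. The primary structure is two simply-supported spans DE and EF.
Rotations at E on the released spans (each span's end-slope, ×1/EI):
  span EF: point load 32.3 at a = 1.88: Pab(L + b)/(6LEI) = 99.5/EI
  relative rotation θ_0 = (0 + 99.5)/EI = 99.5/EI
A unit hogging moment at E produces rotation L₁/(3EI) + L₂/(3EI) = 4.1/EI.
Slope continuity at E: θ_0 = M_E·4.1/EI, so M_E = 99.5/4.1 = 24.27 kN·m (hogging).
Span DE, ΣM about D with M_E applied at E: R_E^{DE}·4.8 = 0 + 24.27, so R_E^{DE} = 5.056 kN and R_D = 0 − 5.056 = -5.056 kN.
Span EF, ΣM about F: R_E^{EF}·7.5 = 181.5 + 24.27, so R_E^{EF} = 27.44 kN and R_F = 32.3 − 27.44 = 4.861 kN.
R_E = 5.056 + 27.44 = 32.5 kN.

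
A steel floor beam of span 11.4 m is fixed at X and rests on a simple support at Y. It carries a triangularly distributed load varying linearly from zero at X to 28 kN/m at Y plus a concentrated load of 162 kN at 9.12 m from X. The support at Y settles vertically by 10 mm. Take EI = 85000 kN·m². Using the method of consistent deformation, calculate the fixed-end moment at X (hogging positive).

M_X = 409.2 kN·m

Take the reaction at Y as the redundant and release it; the primary structure is a cantilever fixed at X.
Deflection at Y on the released cantilever, summing each load's contribution:
  triangular load, peak 28 at the free end: 11w₀L⁴/(120EI) = 43350/EI
  point load 162 at a = 9.12: Pa²(3L − a)/(6EI) = 56322/EI
  δ_0 = 99672/EI
Tip deflection under a unit load at Y: L³/(3EI) = 493.8/EI.
With EI = 85000 kN·m²: δ_0 = 1.1726 m and δ_{YY} = 0.00581 m/kN.
Compatibility — the beam at Y must follow the support down by 0.01 m: δ_0 − R_Y·δ_{YY} = 0.01, so R_Y = (1.1726 − 0.01)/0.00581 = 200.1 kN.
Moment equilibrium about X: M_X = Σ(load moments about X) − R_Y·L = 2690 − 200.1×11.4 = 409.2 kN·m.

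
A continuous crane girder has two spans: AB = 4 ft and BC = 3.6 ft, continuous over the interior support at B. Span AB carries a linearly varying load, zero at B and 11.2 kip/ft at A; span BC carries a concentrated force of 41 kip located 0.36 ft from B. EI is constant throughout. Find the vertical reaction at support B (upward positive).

R_B = 50.43 kip

Release continuity at B by inserting a hinge; the redundant is the internal moment M_B. The primary structure is two simply-supported spans AB and BC.
End slopes at the hinge B, treating each span as simply supported:
  span AB: triangular load, peak 11.2: 7w₀L³/(360EI) = 13.94/EI
  span BC: point load 41 at a = 0.36: Pab(L + b)/(6LEI) = 15.14/EI
  relative rotation θ_0 = (13.94 + 15.14)/EI = 29.08/EI
A unit hogging moment at B produces rotation L₁/(3EI) + L₂/(3EI) = 2.533/EI.
Slope continuity at B: θ_0 = M_B·2.533/EI, so M_B = 29.08/2.533 = 11.48 kip·ft (hogging).
Span AB, ΣM about A with M_B applied at B: R_B^{AB}·4 = 29.87 + 11.48, so R_B^{AB} = 10.34 kip and R_A = 22.4 − 10.34 = 12.06 kip.
Span BC, ΣM about C: R_B^{BC}·3.6 = 132.8 + 11.48, so R_B^{BC} = 40.09 kip and R_C = 41 − 40.09 = 0.9112 kip.
R_B = 10.34 + 40.09 = 50.43 kip.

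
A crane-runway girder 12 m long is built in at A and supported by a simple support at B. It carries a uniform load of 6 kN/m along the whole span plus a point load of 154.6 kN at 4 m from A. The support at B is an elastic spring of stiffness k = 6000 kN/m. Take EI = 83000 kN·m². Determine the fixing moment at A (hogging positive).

M_A = 465.6 kN·m

Take the reaction at B as the redundant and release it; the primary structure is a cantilever fixed at A.
Free-end deflection of the primary structure under the applied loading (downward +):
  UDL 6: wL⁴/(8EI) = 15552/EI
  point load 154.6 at a = 4: Pa²(3L − a)/(6EI) = 13193/EI
  δ_0 = 28745/EI
Flexibility coefficient — unit upward force at B: δ_{BB} = L³/(3EI) = 576/EI.
With EI = 83000 kN·m²: δ_0 = 0.34632 m and δ_{BB} = 0.00694 m/kN.
Compatibility — the spring shortens by R_B/k under the reaction it provides: δ_0 − R_B·δ_{BB} = R_B/k. With 1/k = 0.000167 m/kN, R_B = δ_0 / (δ_{BB} + 1/k) = 0.34632 / (0.00694 + 0.000167) = 48.73 kN.
Moment equilibrium about A: M_A = Σ(load moments about A) − R_B·L = 1050 − 48.73×12 = 465.6 kN·m.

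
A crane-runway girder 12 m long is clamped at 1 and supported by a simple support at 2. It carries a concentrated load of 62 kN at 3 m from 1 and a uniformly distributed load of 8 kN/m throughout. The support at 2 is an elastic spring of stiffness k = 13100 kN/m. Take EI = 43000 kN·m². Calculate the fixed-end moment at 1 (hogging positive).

M_1 = 268.9 kN·m

Remove the prop at 2; the released (primary) structure is a cantilever built in at 1.
Downward deflection at the released point 2 due to the loads:
  point load 62 at a = 3: Pa²(3L − a)/(6EI) = 3069/EI
  UDL 8: wL⁴/(8EI) = 20736/EI
  δ_0 = 23805/EI
Flexibility coefficient — unit upward force at 2: δ_{22} = L³/(3EI) = 576/EI.
With EI = 43000 kN·m²: δ_0 = 0.5536 m and δ_{22} = 0.013395 m/kN.
Compatibility — the spring shortens by R_2/k under the reaction it provides: δ_0 − R_2·δ_{22} = R_2/k. With 1/k = 0.000076 m/kN, R_2 = δ_0 / (δ_{22} + 1/k) = 0.5536 / (0.013395 + 0.000076) = 41.09 kN.
Moment equilibrium about 1: M_1 = Σ(load moments about 1) − R_2·L = 762 − 41.09×12 = 268.9 kN·m.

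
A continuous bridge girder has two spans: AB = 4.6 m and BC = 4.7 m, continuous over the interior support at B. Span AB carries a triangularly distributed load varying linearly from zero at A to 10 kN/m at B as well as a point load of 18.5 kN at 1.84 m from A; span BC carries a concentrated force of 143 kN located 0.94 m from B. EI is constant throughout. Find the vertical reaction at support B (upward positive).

Release continuity at B by inserting a hinge; the redundant is the internal moment M_B. The primary structure is two simply-supported spans AB and BC.
End slopes at the hinge B, treating each span as simply supported:
  span AB: triangular load, peak 10: w₀L³/(45EI) = 21.63/EI
  span AB: point load 18.5 at a = 1.84: Pab(L + a)/(6LEI) = 21.92/EI
  span BC: point load 143 at a = 0.94: Pab(L + b)/(6LEI) = 151.6/EI
  relative rotation θ_0 = (43.55 + 151.6)/EI = 195.2/EI
A unit hogging moment at B produces rotation L₁/(3EI) + L₂/(3EI) = 3.1/EI.
Compatibility: M_B·(L₁+L₂)/(3EI) = θ_0, giving M_B = 62.96 kN·m (hogging).
Span AB, ΣM about A with M_B applied at B: R_B^{AB}·4.6 = 104.6 + 62.96, so R_B^{AB} = 36.42 kN and R_A = 41.5 − 36.42 = 5.08 kN.
Span BC, ΣM about C: R_B^{BC}·4.7 = 537.7 + 62.96, so R_B^{BC} = 127.8 kN and R_C = 143 − 127.8 = 15.2 kN.
R_B = 36.42 + 127.8 = 164.2 kN.

R_B = 164.2 kN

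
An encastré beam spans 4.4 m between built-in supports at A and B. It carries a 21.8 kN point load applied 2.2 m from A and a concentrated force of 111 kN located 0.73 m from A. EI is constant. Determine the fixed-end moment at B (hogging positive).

M_B = 23.2 kN·m

Take the two fixed-end moments M_A, M_B as redundants; the released structure is the simple span AB.
Simple-span end rotations at A and B under the given loads:
  at A: point load 21.8 at a = 2.2: Pab(L + b)/(6LEI) = 26.38/EI
  at B: point load 21.8 at a = 2.2: Pab(L + a)/(6LEI) = 26.38/EI
  at A: point load 111 at a = 0.73: Pab(L + b)/(6LEI) = 90.9/EI
  at B: point load 111 at a = 0.73: Pab(L + a)/(6LEI) = 57.79/EI
  θ_A0 = 117.3/EI,  θ_B0 = 84.16/EI
Flexibility coefficients: a unit moment at one end gives L/(3EI) there and L/(6EI) at the far end, so f₁₁ = f₂₂ = 1.467/EI and f₁₂ = f₂₁ = 0.7333/EI.
Compatibility — zero rotation at each built-in end:
  1.467 M_A + 0.7333 M_B = 117.3
  0.7333 M_A + 1.467 M_B = 84.16
Solving the pair gives M_A = 68.36 kN·m and M_B = 23.2 kN·m (hogging).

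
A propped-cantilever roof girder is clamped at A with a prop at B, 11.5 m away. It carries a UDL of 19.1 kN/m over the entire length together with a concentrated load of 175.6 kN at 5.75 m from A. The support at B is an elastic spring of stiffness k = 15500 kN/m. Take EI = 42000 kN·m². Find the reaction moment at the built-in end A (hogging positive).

Choose R_B as the redundant. The primary structure is the cantilever fixed at A.
Downward deflection at the released point B due to the loads:
  UDL 19.1: wL⁴/(8EI) = 41758/EI
  point load 175.6 at a = 5.75: Pa²(3L − a)/(6EI) = 27819/EI
  δ_0 = 69577/EI
Tip deflection under a unit load at B: L³/(3EI) = 507/EI.
With EI = 42000 kN·m²: δ_0 = 1.6566 m and δ_{BB} = 0.01207 m/kN.
Compatibility — the spring shortens by R_B/k under the reaction it provides: δ_0 − R_B·δ_{BB} = R_B/k. With 1/k = 0.000065 m/kN, R_B = δ_0 / (δ_{BB} + 1/k) = 1.6566 / (0.01207 + 0.000065) = 136.5 kN.
Moment equilibrium about A: M_A = Σ(load moments about A) − R_B·L = 2273 − 136.5×11.5 = 702.8 kN·m.

M_A = 702.8 kN·m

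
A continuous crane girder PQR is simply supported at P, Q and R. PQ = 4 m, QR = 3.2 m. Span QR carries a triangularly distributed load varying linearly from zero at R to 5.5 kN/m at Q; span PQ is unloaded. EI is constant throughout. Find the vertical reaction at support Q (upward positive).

Insert a hinge at Q; M_Q is the redundant, and each span becomes simply supported.
Rotations at Q on the released spans (each span's end-slope, ×1/EI):
  span QR: triangular load, peak 5.5: w₀L³/(45EI) = 4.005/EI
  relative rotation θ_0 = (0 + 4.005)/EI = 4.005/EI
A unit hogging moment at Q produces rotation L₁/(3EI) + L₂/(3EI) = 2.4/EI.
Slope continuity at Q: θ_0 = M_Q·2.4/EI, so M_Q = 4.005/2.4 = 1.669 kN·m (hogging).
Span PQ, ΣM about P with M_Q applied at Q: R_Q^{PQ}·4 = 0 + 1.669, so R_Q^{PQ} = 0.4172 kN and R_P = 0 − 0.4172 = -0.4172 kN.
Span QR, ΣM about R: R_Q^{QR}·3.2 = 18.77 + 1.669, so R_Q^{QR} = 6.388 kN and R_R = 8.8 − 6.388 = 2.412 kN.
R_Q = 0.4172 + 6.388 = 6.805 kN.

R_Q = 6.805 kN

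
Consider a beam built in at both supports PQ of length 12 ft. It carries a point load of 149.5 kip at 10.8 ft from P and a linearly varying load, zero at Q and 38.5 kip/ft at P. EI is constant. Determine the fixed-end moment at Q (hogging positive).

M_Q = 330.1 kip·ft

Take the two fixed-end moments M_P, M_Q as redundants; the released structure is the simple span PQ.
On the primary (simply-supported) span, the end slopes from the loading are:
  at P: point load 149.5 at a = 10.8: Pab(L + b)/(6LEI) = 355.2/EI
  at Q: point load 149.5 at a = 10.8: Pab(L + a)/(6LEI) = 613.5/EI
  at P: triangular load, peak 38.5: w₀L³/(45EI) = 1478/EI
  at Q: triangular load, peak 38.5: 7w₀L³/(360EI) = 1294/EI
  θ_P0 = 1834/EI,  θ_Q0 = 1907/EI
Flexibility coefficients: a unit moment at one end gives L/(3EI) there and L/(6EI) at the far end, so f₁₁ = f₂₂ = 4/EI and f₁₂ = f₂₁ = 2/EI.
Compatibility — zero rotation at each built-in end:
  4 M_P + 2 M_Q = 1834
  2 M_P + 4 M_Q = 1907
Solving the pair gives M_P = 293.3 kip·ft and M_Q = 330.1 kip·ft (hogging).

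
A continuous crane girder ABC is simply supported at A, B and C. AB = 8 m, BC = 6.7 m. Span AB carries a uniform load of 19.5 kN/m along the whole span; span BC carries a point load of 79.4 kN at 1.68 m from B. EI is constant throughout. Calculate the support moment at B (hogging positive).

M_B = 124.7 kN·m

Release continuity at B by inserting a hinge; the redundant is the internal moment M_B. The primary structure is two simply-supported spans AB and BC.
Discontinuity in slope at B on the released structure — sum the simple-span end rotations:
  span AB: UDL 19.5: wL³/(24EI) = 416/EI
  span BC: point load 79.4 at a = 1.68: Pab(L + b)/(6LEI) = 195.2/EI
  relative rotation θ_0 = (416 + 195.2)/EI = 611.2/EI
A unit hogging moment at B produces rotation L₁/(3EI) + L₂/(3EI) = 4.9/EI.
Compatibility: M_B·(L₁+L₂)/(3EI) = θ_0, giving M_B = 124.7 kN·m (hogging).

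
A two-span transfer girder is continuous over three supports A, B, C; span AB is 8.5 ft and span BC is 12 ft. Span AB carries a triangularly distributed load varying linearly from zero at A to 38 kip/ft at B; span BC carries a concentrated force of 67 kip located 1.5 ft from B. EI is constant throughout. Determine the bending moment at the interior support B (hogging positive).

Take M_B as the redundant. Released structure: two simple spans AB and BC with a hinge at B.
Discontinuity in slope at B on the released structure — sum the simple-span end rotations:
  span AB: triangular load, peak 38: w₀L³/(45EI) = 518.6/EI
  span BC: point load 67 at a = 1.5: Pab(L + b)/(6LEI) = 329.8/EI
  relative rotation θ_0 = (518.6 + 329.8)/EI = 848.4/EI
A unit hogging moment at B produces rotation L₁/(3EI) + L₂/(3EI) = 6.833/EI.
Compatibility: M_B·(L₁+L₂)/(3EI) = θ_0, giving M_B = 124.2 kip·ft (hogging).

M_B = 124.2 kip·ft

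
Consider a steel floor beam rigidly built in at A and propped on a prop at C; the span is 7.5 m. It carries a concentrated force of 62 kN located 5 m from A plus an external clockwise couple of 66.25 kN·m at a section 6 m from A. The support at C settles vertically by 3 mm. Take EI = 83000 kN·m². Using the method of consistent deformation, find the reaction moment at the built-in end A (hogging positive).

M_A = 53.02 kN·m

Take the reaction at C as the redundant and release it; the primary structure is a cantilever fixed at A.
Primary-structure tip deflection at C by superposition:
  point load 62 at a = 5: Pa²(3L − a)/(6EI) = 4521/EI
  clockwise couple 66.25 at a = 6: M₀a(2L − a)/(2EI) = 1789/EI
  δ_0 = 6310/EI
Flexibility coefficient — unit upward force at C: δ_{CC} = L³/(3EI) = 140.6/EI.
With EI = 83000 kN·m²: δ_0 = 0.076019 m and δ_{CC} = 0.001694 m/kN.
Compatibility — the beam at C must follow the support down by 0.003 m: δ_0 − R_C·δ_{CC} = 0.003, so R_C = (0.076019 − 0.003)/0.001694 = 43.1 kN.
Moment equilibrium about A: M_A = Σ(load moments about A) − R_C·L = 376.2 − 43.1×7.5 = 53.02 kN·m.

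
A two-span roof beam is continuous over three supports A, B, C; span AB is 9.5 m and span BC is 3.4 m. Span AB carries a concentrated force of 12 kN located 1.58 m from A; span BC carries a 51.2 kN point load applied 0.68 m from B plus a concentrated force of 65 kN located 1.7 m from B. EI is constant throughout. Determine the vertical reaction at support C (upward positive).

R_C = 35.59 kN

Insert a hinge at B; M_B is the redundant, and each span becomes simply supported.
Discontinuity in slope at B on the released structure — sum the simple-span end rotations:
  span AB: point load 12 at a = 1.58: Pab(L + a)/(6LEI) = 29.19/EI
  span BC: point load 51.2 at a = 0.68: Pab(L + b)/(6LEI) = 28.41/EI
  span BC: point load 65 at a = 1.7: Pab(L + b)/(6LEI) = 46.96/EI
  relative rotation θ_0 = (29.19 + 75.37)/EI = 104.6/EI
A unit hogging moment at B produces rotation L₁/(3EI) + L₂/(3EI) = 4.3/EI.
Slope continuity at B: θ_0 = M_B·4.3/EI, so M_B = 104.6/4.3 = 24.32 kN·m (hogging).
Span BC, ΣM about C: R_B^{BC}·3.4 = 249.8 + 24.32, so R_B^{BC} = 80.61 kN and R_C = 116.2 − 80.61 = 35.59 kN.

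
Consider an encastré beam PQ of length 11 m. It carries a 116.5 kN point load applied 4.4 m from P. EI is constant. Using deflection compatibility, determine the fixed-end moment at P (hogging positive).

Take the two fixed-end moments M_P, M_Q as redundants; the released structure is the simple span PQ.
Simple-span end rotations at P and Q under the given loads:
  at P: point load 116.5 at a = 4.4: Pab(L + b)/(6LEI) = 902.2/EI
  at Q: point load 116.5 at a = 4.4: Pab(L + a)/(6LEI) = 789.4/EI
  θ_P0 = 902.2/EI,  θ_Q0 = 789.4/EI
Flexibility coefficients: a unit moment at one end gives L/(3EI) there and L/(6EI) at the far end, so f₁₁ = f₂₂ = 3.667/EI and f₁₂ = f₂₁ = 1.833/EI.
Compatibility — zero rotation at each built-in end:
  3.667 M_P + 1.833 M_Q = 902.2
  1.833 M_P + 3.667 M_Q = 789.4
Solving the pair gives M_P = 184.5 kN·m and M_Q = 123 kN·m (hogging).

M_P = 184.5 kN·m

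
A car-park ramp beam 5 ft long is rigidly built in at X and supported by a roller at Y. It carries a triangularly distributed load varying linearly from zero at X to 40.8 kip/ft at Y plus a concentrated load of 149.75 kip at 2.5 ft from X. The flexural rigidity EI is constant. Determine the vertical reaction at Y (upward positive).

R_Y = 102.9 kip

Take the reaction at Y as the redundant and release it; the primary structure is a cantilever fixed at X.
Primary-structure tip deflection at Y by superposition:
  triangular load, peak 40.8 at the free end: 11w₀L⁴/(120EI) = 2338/EI
  point load 149.75 at a = 2.5: Pa²(3L − a)/(6EI) = 1950/EI
  δ_0 = 4287/EI
Tip deflection under a unit load at Y: L³/(3EI) = 41.67/EI.
Compatibility at Y: δ_0 − R_Y·δ_{YY} = 0, so R_Y = 4287/41.67 = 102.9 kip.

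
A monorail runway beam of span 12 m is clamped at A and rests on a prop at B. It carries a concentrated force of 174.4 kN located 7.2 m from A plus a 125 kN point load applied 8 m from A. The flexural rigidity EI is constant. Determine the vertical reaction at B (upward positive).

Take the reaction at B as the redundant and release it; the primary structure is a cantilever fixed at A.
Deflection at B on the released cantilever, summing each load's contribution:
  point load 174.4 at a = 7.2: Pa²(3L − a)/(6EI) = 43396/EI
  point load 125 at a = 8: Pa²(3L − a)/(6EI) = 37333/EI
  δ_0 = 80730/EI
Tip deflection under a unit load at B: L³/(3EI) = 576/EI.
The prop prevents deflection at B: R_B = δ_0/δ_{BB} = 80730/576 = 140.2 kN.

R_B = 140.2 kN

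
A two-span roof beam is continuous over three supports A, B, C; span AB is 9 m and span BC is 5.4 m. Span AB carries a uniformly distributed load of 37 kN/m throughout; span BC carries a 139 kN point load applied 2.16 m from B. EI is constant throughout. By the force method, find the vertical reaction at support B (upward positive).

R_B = 335.3 kN

Insert a hinge at B; M_B is the redundant, and each span becomes simply supported.
Rotations at B on the released spans (each span's end-slope, ×1/EI):
  span AB: UDL 37: wL³/(24EI) = 1124/EI
  span BC: point load 139 at a = 2.16: Pab(L + b)/(6LEI) = 259.4/EI
  relative rotation θ_0 = (1124 + 259.4)/EI = 1383/EI
A unit hogging moment at B produces rotation L₁/(3EI) + L₂/(3EI) = 4.8/EI.
Compatibility: M_B·(L₁+L₂)/(3EI) = θ_0, giving M_B = 288.2 kN·m (hogging).
Span AB, ΣM about A with M_B applied at B: R_B^{AB}·9 = 1498 + 288.2, so R_B^{AB} = 198.5 kN and R_A = 333 − 198.5 = 134.5 kN.
Span BC, ΣM about C: R_B^{BC}·5.4 = 450.4 + 288.2, so R_B^{BC} = 136.8 kN and R_C = 139 − 136.8 = 2.233 kN.
R_B = 198.5 + 136.8 = 335.3 kN.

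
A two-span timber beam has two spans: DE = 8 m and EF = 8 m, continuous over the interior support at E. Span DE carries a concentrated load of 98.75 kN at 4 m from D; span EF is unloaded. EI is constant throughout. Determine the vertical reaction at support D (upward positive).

Take M_E as the redundant. Released structure: two simple spans DE and EF with a hinge at E.
End slopes at the hinge E, treating each span as simply supported:
  span DE: point load 98.75 at a = 4: Pab(L + a)/(6LEI) = 395/EI
  relative rotation θ_0 = (395 + 0)/EI = 395/EI
A unit hogging moment at E produces rotation L₁/(3EI) + L₂/(3EI) = 5.333/EI.
Compatibility: M_E·(L₁+L₂)/(3EI) = θ_0, giving M_E = 74.06 kN·m (hogging).
Span DE, ΣM about D with M_E applied at E: R_E^{DE}·8 = 395 + 74.06, so R_E^{DE} = 58.63 kN and R_D = 98.75 − 58.63 = 40.12 kN.

R_D = 40.12 kN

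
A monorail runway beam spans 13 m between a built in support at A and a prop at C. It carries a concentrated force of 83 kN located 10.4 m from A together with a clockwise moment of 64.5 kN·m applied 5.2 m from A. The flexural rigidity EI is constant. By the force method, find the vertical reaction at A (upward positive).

R_A = 19.8 kN

Take the reaction at C as the redundant and release it; the primary structure is a cantilever fixed at A.
Downward deflection at the released point C due to the loads:
  point load 83 at a = 10.4: Pa²(3L − a)/(6EI) = 42792/EI
  clockwise couple 64.5 at a = 5.2: M₀a(2L − a)/(2EI) = 3488/EI
  δ_0 = 46280/EI
Tip deflection under a unit load at C: L³/(3EI) = 732.3/EI.
Compatibility at C: δ_0 − R_C·δ_{CC} = 0, so R_C = 46280/732.3 = 63.2 kN.
Vertical equilibrium: R_A = ΣP − R_C = 83 − 63.2 = 19.8 kN.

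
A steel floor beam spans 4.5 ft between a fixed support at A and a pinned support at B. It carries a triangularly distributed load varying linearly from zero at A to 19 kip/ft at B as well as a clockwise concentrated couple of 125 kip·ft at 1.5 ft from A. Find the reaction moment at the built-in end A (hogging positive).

Take the reaction at B as the redundant and release it; the primary structure is a cantilever fixed at A.
Downward deflection at the released point B due to the loads:
  triangular load, peak 19 at the free end: 11w₀L⁴/(120EI) = 714.2/EI
  clockwise couple 125 at a = 1.5: M₀a(2L − a)/(2EI) = 703.1/EI
  δ_0 = 1417/EI
Flexibility coefficient — unit upward force at B: δ_{BB} = L³/(3EI) = 30.38/EI.
The prop prevents deflection at B: R_B = δ_0/δ_{BB} = 1417/30.38 = 46.66 kip.
Moment equilibrium about A: M_A = Σ(load moments about A) − R_B·L = 253.2 − 46.66×4.5 = 43.28 kip·ft.

M_A = 43.28 kip·ft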